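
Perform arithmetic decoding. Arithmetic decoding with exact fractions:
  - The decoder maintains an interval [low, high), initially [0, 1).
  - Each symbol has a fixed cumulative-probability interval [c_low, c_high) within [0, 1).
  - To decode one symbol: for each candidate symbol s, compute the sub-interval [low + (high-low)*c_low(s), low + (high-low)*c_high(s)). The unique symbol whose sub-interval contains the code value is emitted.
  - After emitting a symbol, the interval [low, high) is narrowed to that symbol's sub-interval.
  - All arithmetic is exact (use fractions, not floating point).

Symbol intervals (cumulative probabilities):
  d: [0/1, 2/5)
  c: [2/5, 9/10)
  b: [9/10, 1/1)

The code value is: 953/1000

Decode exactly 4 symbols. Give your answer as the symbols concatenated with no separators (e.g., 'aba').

Answer: bcdc

Derivation:
Step 1: interval [0/1, 1/1), width = 1/1 - 0/1 = 1/1
  'd': [0/1 + 1/1*0/1, 0/1 + 1/1*2/5) = [0/1, 2/5)
  'c': [0/1 + 1/1*2/5, 0/1 + 1/1*9/10) = [2/5, 9/10)
  'b': [0/1 + 1/1*9/10, 0/1 + 1/1*1/1) = [9/10, 1/1) <- contains code 953/1000
  emit 'b', narrow to [9/10, 1/1)
Step 2: interval [9/10, 1/1), width = 1/1 - 9/10 = 1/10
  'd': [9/10 + 1/10*0/1, 9/10 + 1/10*2/5) = [9/10, 47/50)
  'c': [9/10 + 1/10*2/5, 9/10 + 1/10*9/10) = [47/50, 99/100) <- contains code 953/1000
  'b': [9/10 + 1/10*9/10, 9/10 + 1/10*1/1) = [99/100, 1/1)
  emit 'c', narrow to [47/50, 99/100)
Step 3: interval [47/50, 99/100), width = 99/100 - 47/50 = 1/20
  'd': [47/50 + 1/20*0/1, 47/50 + 1/20*2/5) = [47/50, 24/25) <- contains code 953/1000
  'c': [47/50 + 1/20*2/5, 47/50 + 1/20*9/10) = [24/25, 197/200)
  'b': [47/50 + 1/20*9/10, 47/50 + 1/20*1/1) = [197/200, 99/100)
  emit 'd', narrow to [47/50, 24/25)
Step 4: interval [47/50, 24/25), width = 24/25 - 47/50 = 1/50
  'd': [47/50 + 1/50*0/1, 47/50 + 1/50*2/5) = [47/50, 237/250)
  'c': [47/50 + 1/50*2/5, 47/50 + 1/50*9/10) = [237/250, 479/500) <- contains code 953/1000
  'b': [47/50 + 1/50*9/10, 47/50 + 1/50*1/1) = [479/500, 24/25)
  emit 'c', narrow to [237/250, 479/500)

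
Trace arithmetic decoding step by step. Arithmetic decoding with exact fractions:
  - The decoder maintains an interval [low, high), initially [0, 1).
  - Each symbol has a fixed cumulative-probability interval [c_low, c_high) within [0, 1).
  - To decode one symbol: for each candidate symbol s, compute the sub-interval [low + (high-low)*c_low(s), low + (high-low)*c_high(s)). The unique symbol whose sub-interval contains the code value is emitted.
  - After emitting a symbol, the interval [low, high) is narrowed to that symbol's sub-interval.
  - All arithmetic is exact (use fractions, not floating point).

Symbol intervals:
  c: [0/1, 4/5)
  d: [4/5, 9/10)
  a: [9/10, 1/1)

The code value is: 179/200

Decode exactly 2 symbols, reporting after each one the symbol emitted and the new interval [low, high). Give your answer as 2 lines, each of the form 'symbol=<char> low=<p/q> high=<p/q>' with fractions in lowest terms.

Answer: symbol=d low=4/5 high=9/10
symbol=a low=89/100 high=9/10

Derivation:
Step 1: interval [0/1, 1/1), width = 1/1 - 0/1 = 1/1
  'c': [0/1 + 1/1*0/1, 0/1 + 1/1*4/5) = [0/1, 4/5)
  'd': [0/1 + 1/1*4/5, 0/1 + 1/1*9/10) = [4/5, 9/10) <- contains code 179/200
  'a': [0/1 + 1/1*9/10, 0/1 + 1/1*1/1) = [9/10, 1/1)
  emit 'd', narrow to [4/5, 9/10)
Step 2: interval [4/5, 9/10), width = 9/10 - 4/5 = 1/10
  'c': [4/5 + 1/10*0/1, 4/5 + 1/10*4/5) = [4/5, 22/25)
  'd': [4/5 + 1/10*4/5, 4/5 + 1/10*9/10) = [22/25, 89/100)
  'a': [4/5 + 1/10*9/10, 4/5 + 1/10*1/1) = [89/100, 9/10) <- contains code 179/200
  emit 'a', narrow to [89/100, 9/10)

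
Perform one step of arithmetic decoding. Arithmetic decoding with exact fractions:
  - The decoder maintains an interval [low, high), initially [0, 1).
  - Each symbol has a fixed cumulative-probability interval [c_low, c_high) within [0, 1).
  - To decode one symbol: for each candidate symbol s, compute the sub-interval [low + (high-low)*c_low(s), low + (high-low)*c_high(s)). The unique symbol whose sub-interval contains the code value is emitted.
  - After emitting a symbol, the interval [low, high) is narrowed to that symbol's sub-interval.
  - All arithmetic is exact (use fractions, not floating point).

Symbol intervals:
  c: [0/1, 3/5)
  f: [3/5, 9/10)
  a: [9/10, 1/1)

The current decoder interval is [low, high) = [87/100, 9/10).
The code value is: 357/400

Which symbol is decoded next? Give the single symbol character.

Interval width = high − low = 9/10 − 87/100 = 3/100
Scaled code = (code − low) / width = (357/400 − 87/100) / 3/100 = 3/4
  c: [0/1, 3/5) 
  f: [3/5, 9/10) ← scaled code falls here ✓
  a: [9/10, 1/1) 

Answer: f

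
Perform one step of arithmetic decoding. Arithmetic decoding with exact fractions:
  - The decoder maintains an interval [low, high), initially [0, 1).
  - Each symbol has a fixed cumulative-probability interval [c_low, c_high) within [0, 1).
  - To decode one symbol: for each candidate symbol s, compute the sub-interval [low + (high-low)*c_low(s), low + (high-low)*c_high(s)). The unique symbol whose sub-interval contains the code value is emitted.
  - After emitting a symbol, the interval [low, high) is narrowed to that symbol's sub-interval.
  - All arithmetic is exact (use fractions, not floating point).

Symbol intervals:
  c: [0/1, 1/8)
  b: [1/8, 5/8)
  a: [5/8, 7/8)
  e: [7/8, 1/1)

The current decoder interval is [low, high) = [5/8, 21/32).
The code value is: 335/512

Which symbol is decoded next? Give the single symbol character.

Interval width = high − low = 21/32 − 5/8 = 1/32
Scaled code = (code − low) / width = (335/512 − 5/8) / 1/32 = 15/16
  c: [0/1, 1/8) 
  b: [1/8, 5/8) 
  a: [5/8, 7/8) 
  e: [7/8, 1/1) ← scaled code falls here ✓

Answer: e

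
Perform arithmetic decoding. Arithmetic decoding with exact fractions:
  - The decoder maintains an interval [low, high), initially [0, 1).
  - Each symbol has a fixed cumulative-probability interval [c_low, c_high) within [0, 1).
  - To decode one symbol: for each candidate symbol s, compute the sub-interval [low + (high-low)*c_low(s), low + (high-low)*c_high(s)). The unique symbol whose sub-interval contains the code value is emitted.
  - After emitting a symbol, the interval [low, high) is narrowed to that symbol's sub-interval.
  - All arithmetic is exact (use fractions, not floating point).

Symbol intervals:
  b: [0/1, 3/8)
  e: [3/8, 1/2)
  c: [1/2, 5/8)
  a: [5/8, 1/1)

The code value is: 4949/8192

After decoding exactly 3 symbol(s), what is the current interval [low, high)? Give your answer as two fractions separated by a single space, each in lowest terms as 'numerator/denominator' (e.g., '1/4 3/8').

Step 1: interval [0/1, 1/1), width = 1/1 - 0/1 = 1/1
  'b': [0/1 + 1/1*0/1, 0/1 + 1/1*3/8) = [0/1, 3/8)
  'e': [0/1 + 1/1*3/8, 0/1 + 1/1*1/2) = [3/8, 1/2)
  'c': [0/1 + 1/1*1/2, 0/1 + 1/1*5/8) = [1/2, 5/8) <- contains code 4949/8192
  'a': [0/1 + 1/1*5/8, 0/1 + 1/1*1/1) = [5/8, 1/1)
  emit 'c', narrow to [1/2, 5/8)
Step 2: interval [1/2, 5/8), width = 5/8 - 1/2 = 1/8
  'b': [1/2 + 1/8*0/1, 1/2 + 1/8*3/8) = [1/2, 35/64)
  'e': [1/2 + 1/8*3/8, 1/2 + 1/8*1/2) = [35/64, 9/16)
  'c': [1/2 + 1/8*1/2, 1/2 + 1/8*5/8) = [9/16, 37/64)
  'a': [1/2 + 1/8*5/8, 1/2 + 1/8*1/1) = [37/64, 5/8) <- contains code 4949/8192
  emit 'a', narrow to [37/64, 5/8)
Step 3: interval [37/64, 5/8), width = 5/8 - 37/64 = 3/64
  'b': [37/64 + 3/64*0/1, 37/64 + 3/64*3/8) = [37/64, 305/512)
  'e': [37/64 + 3/64*3/8, 37/64 + 3/64*1/2) = [305/512, 77/128)
  'c': [37/64 + 3/64*1/2, 37/64 + 3/64*5/8) = [77/128, 311/512) <- contains code 4949/8192
  'a': [37/64 + 3/64*5/8, 37/64 + 3/64*1/1) = [311/512, 5/8)
  emit 'c', narrow to [77/128, 311/512)

Answer: 77/128 311/512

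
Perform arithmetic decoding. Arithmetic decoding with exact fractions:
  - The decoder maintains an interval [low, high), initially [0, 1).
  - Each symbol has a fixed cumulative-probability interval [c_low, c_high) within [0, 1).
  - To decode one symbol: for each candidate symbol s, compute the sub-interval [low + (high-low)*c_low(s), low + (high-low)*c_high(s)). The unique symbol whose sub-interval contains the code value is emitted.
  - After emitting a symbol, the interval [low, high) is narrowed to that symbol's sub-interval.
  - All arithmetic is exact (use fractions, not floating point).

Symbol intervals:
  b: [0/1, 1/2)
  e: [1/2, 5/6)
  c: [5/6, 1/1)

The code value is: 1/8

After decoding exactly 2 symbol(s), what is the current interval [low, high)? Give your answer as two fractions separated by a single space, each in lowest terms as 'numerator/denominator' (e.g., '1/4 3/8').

Step 1: interval [0/1, 1/1), width = 1/1 - 0/1 = 1/1
  'b': [0/1 + 1/1*0/1, 0/1 + 1/1*1/2) = [0/1, 1/2) <- contains code 1/8
  'e': [0/1 + 1/1*1/2, 0/1 + 1/1*5/6) = [1/2, 5/6)
  'c': [0/1 + 1/1*5/6, 0/1 + 1/1*1/1) = [5/6, 1/1)
  emit 'b', narrow to [0/1, 1/2)
Step 2: interval [0/1, 1/2), width = 1/2 - 0/1 = 1/2
  'b': [0/1 + 1/2*0/1, 0/1 + 1/2*1/2) = [0/1, 1/4) <- contains code 1/8
  'e': [0/1 + 1/2*1/2, 0/1 + 1/2*5/6) = [1/4, 5/12)
  'c': [0/1 + 1/2*5/6, 0/1 + 1/2*1/1) = [5/12, 1/2)
  emit 'b', narrow to [0/1, 1/4)

Answer: 0/1 1/4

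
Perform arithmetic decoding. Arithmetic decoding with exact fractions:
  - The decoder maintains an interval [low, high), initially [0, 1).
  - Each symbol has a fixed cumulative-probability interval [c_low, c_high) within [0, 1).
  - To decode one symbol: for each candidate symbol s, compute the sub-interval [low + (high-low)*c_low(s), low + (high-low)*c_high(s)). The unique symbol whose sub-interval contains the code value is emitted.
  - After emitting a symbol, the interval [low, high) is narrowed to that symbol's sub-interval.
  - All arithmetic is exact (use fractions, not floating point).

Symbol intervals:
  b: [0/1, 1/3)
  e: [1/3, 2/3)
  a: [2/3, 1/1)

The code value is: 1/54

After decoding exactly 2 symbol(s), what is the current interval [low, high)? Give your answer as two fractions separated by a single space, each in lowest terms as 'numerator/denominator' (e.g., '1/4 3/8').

Answer: 0/1 1/9

Derivation:
Step 1: interval [0/1, 1/1), width = 1/1 - 0/1 = 1/1
  'b': [0/1 + 1/1*0/1, 0/1 + 1/1*1/3) = [0/1, 1/3) <- contains code 1/54
  'e': [0/1 + 1/1*1/3, 0/1 + 1/1*2/3) = [1/3, 2/3)
  'a': [0/1 + 1/1*2/3, 0/1 + 1/1*1/1) = [2/3, 1/1)
  emit 'b', narrow to [0/1, 1/3)
Step 2: interval [0/1, 1/3), width = 1/3 - 0/1 = 1/3
  'b': [0/1 + 1/3*0/1, 0/1 + 1/3*1/3) = [0/1, 1/9) <- contains code 1/54
  'e': [0/1 + 1/3*1/3, 0/1 + 1/3*2/3) = [1/9, 2/9)
  'a': [0/1 + 1/3*2/3, 0/1 + 1/3*1/1) = [2/9, 1/3)
  emit 'b', narrow to [0/1, 1/9)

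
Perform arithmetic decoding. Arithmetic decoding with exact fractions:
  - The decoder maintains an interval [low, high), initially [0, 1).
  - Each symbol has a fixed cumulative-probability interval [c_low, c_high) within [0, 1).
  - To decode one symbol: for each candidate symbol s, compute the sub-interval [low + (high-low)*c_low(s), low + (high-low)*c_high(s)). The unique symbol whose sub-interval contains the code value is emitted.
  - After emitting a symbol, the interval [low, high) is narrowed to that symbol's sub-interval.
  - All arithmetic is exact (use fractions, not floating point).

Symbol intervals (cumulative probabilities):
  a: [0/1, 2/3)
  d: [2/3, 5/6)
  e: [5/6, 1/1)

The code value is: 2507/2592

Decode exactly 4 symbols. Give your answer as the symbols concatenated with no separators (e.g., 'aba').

Step 1: interval [0/1, 1/1), width = 1/1 - 0/1 = 1/1
  'a': [0/1 + 1/1*0/1, 0/1 + 1/1*2/3) = [0/1, 2/3)
  'd': [0/1 + 1/1*2/3, 0/1 + 1/1*5/6) = [2/3, 5/6)
  'e': [0/1 + 1/1*5/6, 0/1 + 1/1*1/1) = [5/6, 1/1) <- contains code 2507/2592
  emit 'e', narrow to [5/6, 1/1)
Step 2: interval [5/6, 1/1), width = 1/1 - 5/6 = 1/6
  'a': [5/6 + 1/6*0/1, 5/6 + 1/6*2/3) = [5/6, 17/18)
  'd': [5/6 + 1/6*2/3, 5/6 + 1/6*5/6) = [17/18, 35/36) <- contains code 2507/2592
  'e': [5/6 + 1/6*5/6, 5/6 + 1/6*1/1) = [35/36, 1/1)
  emit 'd', narrow to [17/18, 35/36)
Step 3: interval [17/18, 35/36), width = 35/36 - 17/18 = 1/36
  'a': [17/18 + 1/36*0/1, 17/18 + 1/36*2/3) = [17/18, 26/27)
  'd': [17/18 + 1/36*2/3, 17/18 + 1/36*5/6) = [26/27, 209/216) <- contains code 2507/2592
  'e': [17/18 + 1/36*5/6, 17/18 + 1/36*1/1) = [209/216, 35/36)
  emit 'd', narrow to [26/27, 209/216)
Step 4: interval [26/27, 209/216), width = 209/216 - 26/27 = 1/216
  'a': [26/27 + 1/216*0/1, 26/27 + 1/216*2/3) = [26/27, 313/324)
  'd': [26/27 + 1/216*2/3, 26/27 + 1/216*5/6) = [313/324, 1253/1296)
  'e': [26/27 + 1/216*5/6, 26/27 + 1/216*1/1) = [1253/1296, 209/216) <- contains code 2507/2592
  emit 'e', narrow to [1253/1296, 209/216)

Answer: edde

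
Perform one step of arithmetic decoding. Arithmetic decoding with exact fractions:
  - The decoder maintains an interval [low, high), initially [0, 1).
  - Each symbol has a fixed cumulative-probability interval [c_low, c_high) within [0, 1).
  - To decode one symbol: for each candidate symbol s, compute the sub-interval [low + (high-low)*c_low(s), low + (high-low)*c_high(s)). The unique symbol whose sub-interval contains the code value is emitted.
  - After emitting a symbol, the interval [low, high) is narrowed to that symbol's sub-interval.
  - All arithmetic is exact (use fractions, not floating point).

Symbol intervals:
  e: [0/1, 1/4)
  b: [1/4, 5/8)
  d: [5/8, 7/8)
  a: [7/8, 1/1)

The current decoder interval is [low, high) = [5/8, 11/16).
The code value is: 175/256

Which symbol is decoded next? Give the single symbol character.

Interval width = high − low = 11/16 − 5/8 = 1/16
Scaled code = (code − low) / width = (175/256 − 5/8) / 1/16 = 15/16
  e: [0/1, 1/4) 
  b: [1/4, 5/8) 
  d: [5/8, 7/8) 
  a: [7/8, 1/1) ← scaled code falls here ✓

Answer: a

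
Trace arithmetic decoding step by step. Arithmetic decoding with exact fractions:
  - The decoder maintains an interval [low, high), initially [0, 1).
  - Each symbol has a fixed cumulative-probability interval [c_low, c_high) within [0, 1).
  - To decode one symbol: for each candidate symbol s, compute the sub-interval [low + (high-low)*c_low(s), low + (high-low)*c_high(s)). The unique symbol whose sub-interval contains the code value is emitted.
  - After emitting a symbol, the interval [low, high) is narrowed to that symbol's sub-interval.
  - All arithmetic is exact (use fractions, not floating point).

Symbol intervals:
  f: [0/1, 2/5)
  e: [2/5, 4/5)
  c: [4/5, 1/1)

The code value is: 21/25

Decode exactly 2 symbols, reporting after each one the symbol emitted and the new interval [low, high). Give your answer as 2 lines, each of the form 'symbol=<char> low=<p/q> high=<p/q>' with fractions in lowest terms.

Answer: symbol=c low=4/5 high=1/1
symbol=f low=4/5 high=22/25

Derivation:
Step 1: interval [0/1, 1/1), width = 1/1 - 0/1 = 1/1
  'f': [0/1 + 1/1*0/1, 0/1 + 1/1*2/5) = [0/1, 2/5)
  'e': [0/1 + 1/1*2/5, 0/1 + 1/1*4/5) = [2/5, 4/5)
  'c': [0/1 + 1/1*4/5, 0/1 + 1/1*1/1) = [4/5, 1/1) <- contains code 21/25
  emit 'c', narrow to [4/5, 1/1)
Step 2: interval [4/5, 1/1), width = 1/1 - 4/5 = 1/5
  'f': [4/5 + 1/5*0/1, 4/5 + 1/5*2/5) = [4/5, 22/25) <- contains code 21/25
  'e': [4/5 + 1/5*2/5, 4/5 + 1/5*4/5) = [22/25, 24/25)
  'c': [4/5 + 1/5*4/5, 4/5 + 1/5*1/1) = [24/25, 1/1)
  emit 'f', narrow to [4/5, 22/25)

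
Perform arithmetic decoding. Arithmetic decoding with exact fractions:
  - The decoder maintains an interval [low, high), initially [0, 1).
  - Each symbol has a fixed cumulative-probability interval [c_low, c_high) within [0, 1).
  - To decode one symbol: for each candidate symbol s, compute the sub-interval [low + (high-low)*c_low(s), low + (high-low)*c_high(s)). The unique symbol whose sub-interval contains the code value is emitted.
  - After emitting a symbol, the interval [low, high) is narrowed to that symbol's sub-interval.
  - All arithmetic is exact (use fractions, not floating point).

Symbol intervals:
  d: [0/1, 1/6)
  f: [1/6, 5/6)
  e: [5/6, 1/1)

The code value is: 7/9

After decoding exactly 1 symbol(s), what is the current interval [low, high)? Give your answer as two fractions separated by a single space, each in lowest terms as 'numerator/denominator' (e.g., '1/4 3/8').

Answer: 1/6 5/6

Derivation:
Step 1: interval [0/1, 1/1), width = 1/1 - 0/1 = 1/1
  'd': [0/1 + 1/1*0/1, 0/1 + 1/1*1/6) = [0/1, 1/6)
  'f': [0/1 + 1/1*1/6, 0/1 + 1/1*5/6) = [1/6, 5/6) <- contains code 7/9
  'e': [0/1 + 1/1*5/6, 0/1 + 1/1*1/1) = [5/6, 1/1)
  emit 'f', narrow to [1/6, 5/6)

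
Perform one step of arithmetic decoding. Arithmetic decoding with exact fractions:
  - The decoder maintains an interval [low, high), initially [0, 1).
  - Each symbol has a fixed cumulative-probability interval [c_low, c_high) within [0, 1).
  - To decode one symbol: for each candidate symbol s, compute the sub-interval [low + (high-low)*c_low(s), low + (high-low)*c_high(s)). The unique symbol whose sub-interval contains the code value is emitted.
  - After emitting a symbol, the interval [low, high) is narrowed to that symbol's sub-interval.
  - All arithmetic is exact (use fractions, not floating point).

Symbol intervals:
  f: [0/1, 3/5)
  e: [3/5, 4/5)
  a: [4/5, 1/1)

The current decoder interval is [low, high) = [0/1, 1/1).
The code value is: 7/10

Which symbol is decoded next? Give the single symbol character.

Interval width = high − low = 1/1 − 0/1 = 1/1
Scaled code = (code − low) / width = (7/10 − 0/1) / 1/1 = 7/10
  f: [0/1, 3/5) 
  e: [3/5, 4/5) ← scaled code falls here ✓
  a: [4/5, 1/1) 

Answer: e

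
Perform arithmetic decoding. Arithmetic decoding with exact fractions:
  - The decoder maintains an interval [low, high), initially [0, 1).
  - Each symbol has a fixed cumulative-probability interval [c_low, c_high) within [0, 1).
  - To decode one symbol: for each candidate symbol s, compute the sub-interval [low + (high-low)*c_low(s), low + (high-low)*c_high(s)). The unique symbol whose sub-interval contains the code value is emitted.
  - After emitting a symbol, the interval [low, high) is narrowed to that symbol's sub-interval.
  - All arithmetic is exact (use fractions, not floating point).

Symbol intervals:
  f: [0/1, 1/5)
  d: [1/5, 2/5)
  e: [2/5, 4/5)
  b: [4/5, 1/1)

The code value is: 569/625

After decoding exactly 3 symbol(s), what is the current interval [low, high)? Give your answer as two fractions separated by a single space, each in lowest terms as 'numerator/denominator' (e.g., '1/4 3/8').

Step 1: interval [0/1, 1/1), width = 1/1 - 0/1 = 1/1
  'f': [0/1 + 1/1*0/1, 0/1 + 1/1*1/5) = [0/1, 1/5)
  'd': [0/1 + 1/1*1/5, 0/1 + 1/1*2/5) = [1/5, 2/5)
  'e': [0/1 + 1/1*2/5, 0/1 + 1/1*4/5) = [2/5, 4/5)
  'b': [0/1 + 1/1*4/5, 0/1 + 1/1*1/1) = [4/5, 1/1) <- contains code 569/625
  emit 'b', narrow to [4/5, 1/1)
Step 2: interval [4/5, 1/1), width = 1/1 - 4/5 = 1/5
  'f': [4/5 + 1/5*0/1, 4/5 + 1/5*1/5) = [4/5, 21/25)
  'd': [4/5 + 1/5*1/5, 4/5 + 1/5*2/5) = [21/25, 22/25)
  'e': [4/5 + 1/5*2/5, 4/5 + 1/5*4/5) = [22/25, 24/25) <- contains code 569/625
  'b': [4/5 + 1/5*4/5, 4/5 + 1/5*1/1) = [24/25, 1/1)
  emit 'e', narrow to [22/25, 24/25)
Step 3: interval [22/25, 24/25), width = 24/25 - 22/25 = 2/25
  'f': [22/25 + 2/25*0/1, 22/25 + 2/25*1/5) = [22/25, 112/125)
  'd': [22/25 + 2/25*1/5, 22/25 + 2/25*2/5) = [112/125, 114/125) <- contains code 569/625
  'e': [22/25 + 2/25*2/5, 22/25 + 2/25*4/5) = [114/125, 118/125)
  'b': [22/25 + 2/25*4/5, 22/25 + 2/25*1/1) = [118/125, 24/25)
  emit 'd', narrow to [112/125, 114/125)

Answer: 112/125 114/125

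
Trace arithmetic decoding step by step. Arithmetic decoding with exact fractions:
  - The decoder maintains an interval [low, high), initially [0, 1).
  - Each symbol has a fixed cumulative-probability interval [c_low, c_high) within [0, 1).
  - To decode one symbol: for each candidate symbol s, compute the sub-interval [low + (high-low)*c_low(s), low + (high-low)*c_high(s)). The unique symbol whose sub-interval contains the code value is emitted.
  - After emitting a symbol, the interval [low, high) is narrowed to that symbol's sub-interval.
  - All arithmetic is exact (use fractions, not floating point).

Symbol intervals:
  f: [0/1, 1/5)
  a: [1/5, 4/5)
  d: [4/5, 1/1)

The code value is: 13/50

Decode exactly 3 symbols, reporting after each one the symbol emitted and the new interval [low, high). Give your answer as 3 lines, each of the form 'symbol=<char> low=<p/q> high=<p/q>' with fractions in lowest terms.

Step 1: interval [0/1, 1/1), width = 1/1 - 0/1 = 1/1
  'f': [0/1 + 1/1*0/1, 0/1 + 1/1*1/5) = [0/1, 1/5)
  'a': [0/1 + 1/1*1/5, 0/1 + 1/1*4/5) = [1/5, 4/5) <- contains code 13/50
  'd': [0/1 + 1/1*4/5, 0/1 + 1/1*1/1) = [4/5, 1/1)
  emit 'a', narrow to [1/5, 4/5)
Step 2: interval [1/5, 4/5), width = 4/5 - 1/5 = 3/5
  'f': [1/5 + 3/5*0/1, 1/5 + 3/5*1/5) = [1/5, 8/25) <- contains code 13/50
  'a': [1/5 + 3/5*1/5, 1/5 + 3/5*4/5) = [8/25, 17/25)
  'd': [1/5 + 3/5*4/5, 1/5 + 3/5*1/1) = [17/25, 4/5)
  emit 'f', narrow to [1/5, 8/25)
Step 3: interval [1/5, 8/25), width = 8/25 - 1/5 = 3/25
  'f': [1/5 + 3/25*0/1, 1/5 + 3/25*1/5) = [1/5, 28/125)
  'a': [1/5 + 3/25*1/5, 1/5 + 3/25*4/5) = [28/125, 37/125) <- contains code 13/50
  'd': [1/5 + 3/25*4/5, 1/5 + 3/25*1/1) = [37/125, 8/25)
  emit 'a', narrow to [28/125, 37/125)

Answer: symbol=a low=1/5 high=4/5
symbol=f low=1/5 high=8/25
symbol=a low=28/125 high=37/125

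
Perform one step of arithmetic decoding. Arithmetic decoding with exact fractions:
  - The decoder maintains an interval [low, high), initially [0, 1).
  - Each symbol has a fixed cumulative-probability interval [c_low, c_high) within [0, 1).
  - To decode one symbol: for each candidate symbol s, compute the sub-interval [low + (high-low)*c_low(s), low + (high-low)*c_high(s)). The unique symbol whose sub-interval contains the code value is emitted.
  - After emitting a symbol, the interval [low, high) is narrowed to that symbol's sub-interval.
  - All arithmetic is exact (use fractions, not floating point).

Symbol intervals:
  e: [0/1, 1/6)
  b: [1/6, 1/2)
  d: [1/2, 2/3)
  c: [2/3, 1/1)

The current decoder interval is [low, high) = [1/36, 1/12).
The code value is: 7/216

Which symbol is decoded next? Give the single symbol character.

Interval width = high − low = 1/12 − 1/36 = 1/18
Scaled code = (code − low) / width = (7/216 − 1/36) / 1/18 = 1/12
  e: [0/1, 1/6) ← scaled code falls here ✓
  b: [1/6, 1/2) 
  d: [1/2, 2/3) 
  c: [2/3, 1/1) 

Answer: e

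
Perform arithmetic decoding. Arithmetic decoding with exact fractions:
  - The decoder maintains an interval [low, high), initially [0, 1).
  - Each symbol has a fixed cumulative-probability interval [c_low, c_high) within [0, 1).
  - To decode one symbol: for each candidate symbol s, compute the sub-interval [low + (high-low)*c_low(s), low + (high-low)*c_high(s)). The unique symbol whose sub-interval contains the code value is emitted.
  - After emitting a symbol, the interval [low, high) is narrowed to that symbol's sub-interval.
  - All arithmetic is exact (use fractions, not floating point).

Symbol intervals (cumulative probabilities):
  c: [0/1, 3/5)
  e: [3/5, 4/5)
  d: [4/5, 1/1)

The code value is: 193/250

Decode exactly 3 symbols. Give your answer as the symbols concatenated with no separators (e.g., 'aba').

Answer: edc

Derivation:
Step 1: interval [0/1, 1/1), width = 1/1 - 0/1 = 1/1
  'c': [0/1 + 1/1*0/1, 0/1 + 1/1*3/5) = [0/1, 3/5)
  'e': [0/1 + 1/1*3/5, 0/1 + 1/1*4/5) = [3/5, 4/5) <- contains code 193/250
  'd': [0/1 + 1/1*4/5, 0/1 + 1/1*1/1) = [4/5, 1/1)
  emit 'e', narrow to [3/5, 4/5)
Step 2: interval [3/5, 4/5), width = 4/5 - 3/5 = 1/5
  'c': [3/5 + 1/5*0/1, 3/5 + 1/5*3/5) = [3/5, 18/25)
  'e': [3/5 + 1/5*3/5, 3/5 + 1/5*4/5) = [18/25, 19/25)
  'd': [3/5 + 1/5*4/5, 3/5 + 1/5*1/1) = [19/25, 4/5) <- contains code 193/250
  emit 'd', narrow to [19/25, 4/5)
Step 3: interval [19/25, 4/5), width = 4/5 - 19/25 = 1/25
  'c': [19/25 + 1/25*0/1, 19/25 + 1/25*3/5) = [19/25, 98/125) <- contains code 193/250
  'e': [19/25 + 1/25*3/5, 19/25 + 1/25*4/5) = [98/125, 99/125)
  'd': [19/25 + 1/25*4/5, 19/25 + 1/25*1/1) = [99/125, 4/5)
  emit 'c', narrow to [19/25, 98/125)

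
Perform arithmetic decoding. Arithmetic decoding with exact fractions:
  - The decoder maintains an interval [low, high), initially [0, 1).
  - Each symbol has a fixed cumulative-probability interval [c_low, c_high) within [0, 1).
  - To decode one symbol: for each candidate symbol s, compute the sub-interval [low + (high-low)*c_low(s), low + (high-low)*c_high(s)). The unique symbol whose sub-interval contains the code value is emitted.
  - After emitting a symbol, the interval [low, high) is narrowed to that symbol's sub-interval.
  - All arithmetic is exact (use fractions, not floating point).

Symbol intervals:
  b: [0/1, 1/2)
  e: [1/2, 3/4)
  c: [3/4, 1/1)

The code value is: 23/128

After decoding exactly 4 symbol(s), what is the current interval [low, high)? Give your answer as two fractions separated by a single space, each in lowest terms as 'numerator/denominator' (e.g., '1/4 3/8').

Step 1: interval [0/1, 1/1), width = 1/1 - 0/1 = 1/1
  'b': [0/1 + 1/1*0/1, 0/1 + 1/1*1/2) = [0/1, 1/2) <- contains code 23/128
  'e': [0/1 + 1/1*1/2, 0/1 + 1/1*3/4) = [1/2, 3/4)
  'c': [0/1 + 1/1*3/4, 0/1 + 1/1*1/1) = [3/4, 1/1)
  emit 'b', narrow to [0/1, 1/2)
Step 2: interval [0/1, 1/2), width = 1/2 - 0/1 = 1/2
  'b': [0/1 + 1/2*0/1, 0/1 + 1/2*1/2) = [0/1, 1/4) <- contains code 23/128
  'e': [0/1 + 1/2*1/2, 0/1 + 1/2*3/4) = [1/4, 3/8)
  'c': [0/1 + 1/2*3/4, 0/1 + 1/2*1/1) = [3/8, 1/2)
  emit 'b', narrow to [0/1, 1/4)
Step 3: interval [0/1, 1/4), width = 1/4 - 0/1 = 1/4
  'b': [0/1 + 1/4*0/1, 0/1 + 1/4*1/2) = [0/1, 1/8)
  'e': [0/1 + 1/4*1/2, 0/1 + 1/4*3/4) = [1/8, 3/16) <- contains code 23/128
  'c': [0/1 + 1/4*3/4, 0/1 + 1/4*1/1) = [3/16, 1/4)
  emit 'e', narrow to [1/8, 3/16)
Step 4: interval [1/8, 3/16), width = 3/16 - 1/8 = 1/16
  'b': [1/8 + 1/16*0/1, 1/8 + 1/16*1/2) = [1/8, 5/32)
  'e': [1/8 + 1/16*1/2, 1/8 + 1/16*3/4) = [5/32, 11/64)
  'c': [1/8 + 1/16*3/4, 1/8 + 1/16*1/1) = [11/64, 3/16) <- contains code 23/128
  emit 'c', narrow to [11/64, 3/16)

Answer: 11/64 3/16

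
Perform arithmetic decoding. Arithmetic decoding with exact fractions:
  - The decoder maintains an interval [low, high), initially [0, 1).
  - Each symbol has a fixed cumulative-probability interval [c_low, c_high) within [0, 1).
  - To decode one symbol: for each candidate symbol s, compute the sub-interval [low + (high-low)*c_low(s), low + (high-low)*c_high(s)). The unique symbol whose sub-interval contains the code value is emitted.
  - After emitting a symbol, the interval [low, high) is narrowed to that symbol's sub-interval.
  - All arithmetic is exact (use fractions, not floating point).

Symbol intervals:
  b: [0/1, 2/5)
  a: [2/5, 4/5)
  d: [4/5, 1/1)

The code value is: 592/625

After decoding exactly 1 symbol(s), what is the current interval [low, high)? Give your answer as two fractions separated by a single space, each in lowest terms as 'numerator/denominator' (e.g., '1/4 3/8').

Step 1: interval [0/1, 1/1), width = 1/1 - 0/1 = 1/1
  'b': [0/1 + 1/1*0/1, 0/1 + 1/1*2/5) = [0/1, 2/5)
  'a': [0/1 + 1/1*2/5, 0/1 + 1/1*4/5) = [2/5, 4/5)
  'd': [0/1 + 1/1*4/5, 0/1 + 1/1*1/1) = [4/5, 1/1) <- contains code 592/625
  emit 'd', narrow to [4/5, 1/1)

Answer: 4/5 1/1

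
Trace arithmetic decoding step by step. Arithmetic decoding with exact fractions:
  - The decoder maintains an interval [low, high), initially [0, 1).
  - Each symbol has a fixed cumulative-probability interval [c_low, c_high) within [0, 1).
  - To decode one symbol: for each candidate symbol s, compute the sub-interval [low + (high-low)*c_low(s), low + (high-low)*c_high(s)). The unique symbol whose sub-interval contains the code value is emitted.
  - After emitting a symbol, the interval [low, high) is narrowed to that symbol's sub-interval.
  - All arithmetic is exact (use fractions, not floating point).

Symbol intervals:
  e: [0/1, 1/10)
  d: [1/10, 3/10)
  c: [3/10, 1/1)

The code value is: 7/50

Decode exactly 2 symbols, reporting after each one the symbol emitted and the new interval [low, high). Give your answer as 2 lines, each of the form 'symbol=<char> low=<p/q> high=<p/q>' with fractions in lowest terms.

Answer: symbol=d low=1/10 high=3/10
symbol=d low=3/25 high=4/25

Derivation:
Step 1: interval [0/1, 1/1), width = 1/1 - 0/1 = 1/1
  'e': [0/1 + 1/1*0/1, 0/1 + 1/1*1/10) = [0/1, 1/10)
  'd': [0/1 + 1/1*1/10, 0/1 + 1/1*3/10) = [1/10, 3/10) <- contains code 7/50
  'c': [0/1 + 1/1*3/10, 0/1 + 1/1*1/1) = [3/10, 1/1)
  emit 'd', narrow to [1/10, 3/10)
Step 2: interval [1/10, 3/10), width = 3/10 - 1/10 = 1/5
  'e': [1/10 + 1/5*0/1, 1/10 + 1/5*1/10) = [1/10, 3/25)
  'd': [1/10 + 1/5*1/10, 1/10 + 1/5*3/10) = [3/25, 4/25) <- contains code 7/50
  'c': [1/10 + 1/5*3/10, 1/10 + 1/5*1/1) = [4/25, 3/10)
  emit 'd', narrow to [3/25, 4/25)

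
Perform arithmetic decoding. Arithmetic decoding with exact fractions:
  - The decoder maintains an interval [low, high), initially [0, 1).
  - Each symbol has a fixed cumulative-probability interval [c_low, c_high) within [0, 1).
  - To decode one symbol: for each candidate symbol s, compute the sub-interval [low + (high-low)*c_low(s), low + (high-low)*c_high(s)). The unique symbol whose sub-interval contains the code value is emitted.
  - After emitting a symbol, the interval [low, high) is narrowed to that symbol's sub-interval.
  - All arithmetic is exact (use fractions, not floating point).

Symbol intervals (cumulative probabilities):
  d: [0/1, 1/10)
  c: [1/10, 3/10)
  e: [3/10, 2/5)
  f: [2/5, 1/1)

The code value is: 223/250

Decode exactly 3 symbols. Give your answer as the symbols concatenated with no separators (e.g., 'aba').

Answer: fff

Derivation:
Step 1: interval [0/1, 1/1), width = 1/1 - 0/1 = 1/1
  'd': [0/1 + 1/1*0/1, 0/1 + 1/1*1/10) = [0/1, 1/10)
  'c': [0/1 + 1/1*1/10, 0/1 + 1/1*3/10) = [1/10, 3/10)
  'e': [0/1 + 1/1*3/10, 0/1 + 1/1*2/5) = [3/10, 2/5)
  'f': [0/1 + 1/1*2/5, 0/1 + 1/1*1/1) = [2/5, 1/1) <- contains code 223/250
  emit 'f', narrow to [2/5, 1/1)
Step 2: interval [2/5, 1/1), width = 1/1 - 2/5 = 3/5
  'd': [2/5 + 3/5*0/1, 2/5 + 3/5*1/10) = [2/5, 23/50)
  'c': [2/5 + 3/5*1/10, 2/5 + 3/5*3/10) = [23/50, 29/50)
  'e': [2/5 + 3/5*3/10, 2/5 + 3/5*2/5) = [29/50, 16/25)
  'f': [2/5 + 3/5*2/5, 2/5 + 3/5*1/1) = [16/25, 1/1) <- contains code 223/250
  emit 'f', narrow to [16/25, 1/1)
Step 3: interval [16/25, 1/1), width = 1/1 - 16/25 = 9/25
  'd': [16/25 + 9/25*0/1, 16/25 + 9/25*1/10) = [16/25, 169/250)
  'c': [16/25 + 9/25*1/10, 16/25 + 9/25*3/10) = [169/250, 187/250)
  'e': [16/25 + 9/25*3/10, 16/25 + 9/25*2/5) = [187/250, 98/125)
  'f': [16/25 + 9/25*2/5, 16/25 + 9/25*1/1) = [98/125, 1/1) <- contains code 223/250
  emit 'f', narrow to [98/125, 1/1)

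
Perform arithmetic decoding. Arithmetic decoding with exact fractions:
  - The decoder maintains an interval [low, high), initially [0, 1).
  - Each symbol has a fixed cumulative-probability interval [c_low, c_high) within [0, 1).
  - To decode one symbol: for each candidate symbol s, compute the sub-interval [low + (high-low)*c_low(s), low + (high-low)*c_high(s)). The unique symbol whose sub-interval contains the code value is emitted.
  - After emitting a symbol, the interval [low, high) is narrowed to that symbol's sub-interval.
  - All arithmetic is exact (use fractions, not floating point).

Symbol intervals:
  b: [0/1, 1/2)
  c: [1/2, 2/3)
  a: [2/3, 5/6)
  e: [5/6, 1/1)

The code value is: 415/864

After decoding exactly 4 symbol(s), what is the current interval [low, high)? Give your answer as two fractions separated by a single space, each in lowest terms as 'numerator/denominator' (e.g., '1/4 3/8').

Answer: 23/48 13/27

Derivation:
Step 1: interval [0/1, 1/1), width = 1/1 - 0/1 = 1/1
  'b': [0/1 + 1/1*0/1, 0/1 + 1/1*1/2) = [0/1, 1/2) <- contains code 415/864
  'c': [0/1 + 1/1*1/2, 0/1 + 1/1*2/3) = [1/2, 2/3)
  'a': [0/1 + 1/1*2/3, 0/1 + 1/1*5/6) = [2/3, 5/6)
  'e': [0/1 + 1/1*5/6, 0/1 + 1/1*1/1) = [5/6, 1/1)
  emit 'b', narrow to [0/1, 1/2)
Step 2: interval [0/1, 1/2), width = 1/2 - 0/1 = 1/2
  'b': [0/1 + 1/2*0/1, 0/1 + 1/2*1/2) = [0/1, 1/4)
  'c': [0/1 + 1/2*1/2, 0/1 + 1/2*2/3) = [1/4, 1/3)
  'a': [0/1 + 1/2*2/3, 0/1 + 1/2*5/6) = [1/3, 5/12)
  'e': [0/1 + 1/2*5/6, 0/1 + 1/2*1/1) = [5/12, 1/2) <- contains code 415/864
  emit 'e', narrow to [5/12, 1/2)
Step 3: interval [5/12, 1/2), width = 1/2 - 5/12 = 1/12
  'b': [5/12 + 1/12*0/1, 5/12 + 1/12*1/2) = [5/12, 11/24)
  'c': [5/12 + 1/12*1/2, 5/12 + 1/12*2/3) = [11/24, 17/36)
  'a': [5/12 + 1/12*2/3, 5/12 + 1/12*5/6) = [17/36, 35/72) <- contains code 415/864
  'e': [5/12 + 1/12*5/6, 5/12 + 1/12*1/1) = [35/72, 1/2)
  emit 'a', narrow to [17/36, 35/72)
Step 4: interval [17/36, 35/72), width = 35/72 - 17/36 = 1/72
  'b': [17/36 + 1/72*0/1, 17/36 + 1/72*1/2) = [17/36, 23/48)
  'c': [17/36 + 1/72*1/2, 17/36 + 1/72*2/3) = [23/48, 13/27) <- contains code 415/864
  'a': [17/36 + 1/72*2/3, 17/36 + 1/72*5/6) = [13/27, 209/432)
  'e': [17/36 + 1/72*5/6, 17/36 + 1/72*1/1) = [209/432, 35/72)
  emit 'c', narrow to [23/48, 13/27)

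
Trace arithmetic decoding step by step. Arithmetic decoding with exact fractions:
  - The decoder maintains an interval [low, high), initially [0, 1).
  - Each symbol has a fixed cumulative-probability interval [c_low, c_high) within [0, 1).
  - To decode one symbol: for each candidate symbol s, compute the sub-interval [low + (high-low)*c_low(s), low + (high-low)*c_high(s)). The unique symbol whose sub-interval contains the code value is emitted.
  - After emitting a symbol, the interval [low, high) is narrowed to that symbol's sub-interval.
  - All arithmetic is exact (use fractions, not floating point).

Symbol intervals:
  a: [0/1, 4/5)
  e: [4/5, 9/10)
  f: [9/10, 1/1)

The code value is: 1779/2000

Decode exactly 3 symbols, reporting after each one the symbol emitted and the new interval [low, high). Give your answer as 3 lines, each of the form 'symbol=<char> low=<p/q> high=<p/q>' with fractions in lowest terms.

Answer: symbol=e low=4/5 high=9/10
symbol=e low=22/25 high=89/100
symbol=f low=889/1000 high=89/100

Derivation:
Step 1: interval [0/1, 1/1), width = 1/1 - 0/1 = 1/1
  'a': [0/1 + 1/1*0/1, 0/1 + 1/1*4/5) = [0/1, 4/5)
  'e': [0/1 + 1/1*4/5, 0/1 + 1/1*9/10) = [4/5, 9/10) <- contains code 1779/2000
  'f': [0/1 + 1/1*9/10, 0/1 + 1/1*1/1) = [9/10, 1/1)
  emit 'e', narrow to [4/5, 9/10)
Step 2: interval [4/5, 9/10), width = 9/10 - 4/5 = 1/10
  'a': [4/5 + 1/10*0/1, 4/5 + 1/10*4/5) = [4/5, 22/25)
  'e': [4/5 + 1/10*4/5, 4/5 + 1/10*9/10) = [22/25, 89/100) <- contains code 1779/2000
  'f': [4/5 + 1/10*9/10, 4/5 + 1/10*1/1) = [89/100, 9/10)
  emit 'e', narrow to [22/25, 89/100)
Step 3: interval [22/25, 89/100), width = 89/100 - 22/25 = 1/100
  'a': [22/25 + 1/100*0/1, 22/25 + 1/100*4/5) = [22/25, 111/125)
  'e': [22/25 + 1/100*4/5, 22/25 + 1/100*9/10) = [111/125, 889/1000)
  'f': [22/25 + 1/100*9/10, 22/25 + 1/100*1/1) = [889/1000, 89/100) <- contains code 1779/2000
  emit 'f', narrow to [889/1000, 89/100)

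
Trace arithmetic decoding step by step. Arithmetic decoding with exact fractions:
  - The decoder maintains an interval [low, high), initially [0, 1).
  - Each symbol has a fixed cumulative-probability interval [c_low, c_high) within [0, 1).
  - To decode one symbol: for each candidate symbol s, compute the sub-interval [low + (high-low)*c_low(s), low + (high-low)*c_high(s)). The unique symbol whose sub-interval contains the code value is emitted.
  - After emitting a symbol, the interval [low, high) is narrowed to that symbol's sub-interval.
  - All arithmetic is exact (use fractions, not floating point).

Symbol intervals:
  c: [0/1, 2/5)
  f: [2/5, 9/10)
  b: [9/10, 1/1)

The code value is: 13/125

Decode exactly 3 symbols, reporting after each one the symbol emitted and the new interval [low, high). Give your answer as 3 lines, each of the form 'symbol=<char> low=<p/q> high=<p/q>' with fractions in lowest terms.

Answer: symbol=c low=0/1 high=2/5
symbol=c low=0/1 high=4/25
symbol=f low=8/125 high=18/125

Derivation:
Step 1: interval [0/1, 1/1), width = 1/1 - 0/1 = 1/1
  'c': [0/1 + 1/1*0/1, 0/1 + 1/1*2/5) = [0/1, 2/5) <- contains code 13/125
  'f': [0/1 + 1/1*2/5, 0/1 + 1/1*9/10) = [2/5, 9/10)
  'b': [0/1 + 1/1*9/10, 0/1 + 1/1*1/1) = [9/10, 1/1)
  emit 'c', narrow to [0/1, 2/5)
Step 2: interval [0/1, 2/5), width = 2/5 - 0/1 = 2/5
  'c': [0/1 + 2/5*0/1, 0/1 + 2/5*2/5) = [0/1, 4/25) <- contains code 13/125
  'f': [0/1 + 2/5*2/5, 0/1 + 2/5*9/10) = [4/25, 9/25)
  'b': [0/1 + 2/5*9/10, 0/1 + 2/5*1/1) = [9/25, 2/5)
  emit 'c', narrow to [0/1, 4/25)
Step 3: interval [0/1, 4/25), width = 4/25 - 0/1 = 4/25
  'c': [0/1 + 4/25*0/1, 0/1 + 4/25*2/5) = [0/1, 8/125)
  'f': [0/1 + 4/25*2/5, 0/1 + 4/25*9/10) = [8/125, 18/125) <- contains code 13/125
  'b': [0/1 + 4/25*9/10, 0/1 + 4/25*1/1) = [18/125, 4/25)
  emit 'f', narrow to [8/125, 18/125)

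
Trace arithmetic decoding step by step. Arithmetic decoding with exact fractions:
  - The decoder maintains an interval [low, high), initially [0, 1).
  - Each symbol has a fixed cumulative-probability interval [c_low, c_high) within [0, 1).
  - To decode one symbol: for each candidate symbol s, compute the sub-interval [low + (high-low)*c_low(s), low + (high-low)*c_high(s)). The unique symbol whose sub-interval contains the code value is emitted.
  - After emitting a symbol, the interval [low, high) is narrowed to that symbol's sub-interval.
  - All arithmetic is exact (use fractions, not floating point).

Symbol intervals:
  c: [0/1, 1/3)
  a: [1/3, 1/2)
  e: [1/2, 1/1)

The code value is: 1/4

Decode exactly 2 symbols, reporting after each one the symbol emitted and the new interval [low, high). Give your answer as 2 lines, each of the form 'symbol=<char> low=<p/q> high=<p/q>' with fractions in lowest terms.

Answer: symbol=c low=0/1 high=1/3
symbol=e low=1/6 high=1/3

Derivation:
Step 1: interval [0/1, 1/1), width = 1/1 - 0/1 = 1/1
  'c': [0/1 + 1/1*0/1, 0/1 + 1/1*1/3) = [0/1, 1/3) <- contains code 1/4
  'a': [0/1 + 1/1*1/3, 0/1 + 1/1*1/2) = [1/3, 1/2)
  'e': [0/1 + 1/1*1/2, 0/1 + 1/1*1/1) = [1/2, 1/1)
  emit 'c', narrow to [0/1, 1/3)
Step 2: interval [0/1, 1/3), width = 1/3 - 0/1 = 1/3
  'c': [0/1 + 1/3*0/1, 0/1 + 1/3*1/3) = [0/1, 1/9)
  'a': [0/1 + 1/3*1/3, 0/1 + 1/3*1/2) = [1/9, 1/6)
  'e': [0/1 + 1/3*1/2, 0/1 + 1/3*1/1) = [1/6, 1/3) <- contains code 1/4
  emit 'e', narrow to [1/6, 1/3)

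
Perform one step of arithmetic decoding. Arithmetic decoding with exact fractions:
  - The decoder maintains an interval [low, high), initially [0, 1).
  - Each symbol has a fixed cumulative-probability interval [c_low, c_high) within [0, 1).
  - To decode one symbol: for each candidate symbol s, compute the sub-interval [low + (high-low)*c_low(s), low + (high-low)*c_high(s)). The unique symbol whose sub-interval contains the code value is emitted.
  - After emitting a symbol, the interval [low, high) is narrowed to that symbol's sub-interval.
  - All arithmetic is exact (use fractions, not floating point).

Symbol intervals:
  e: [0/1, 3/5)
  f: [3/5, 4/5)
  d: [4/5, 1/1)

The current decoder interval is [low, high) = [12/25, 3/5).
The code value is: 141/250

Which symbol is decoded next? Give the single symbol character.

Answer: f

Derivation:
Interval width = high − low = 3/5 − 12/25 = 3/25
Scaled code = (code − low) / width = (141/250 − 12/25) / 3/25 = 7/10
  e: [0/1, 3/5) 
  f: [3/5, 4/5) ← scaled code falls here ✓
  d: [4/5, 1/1) 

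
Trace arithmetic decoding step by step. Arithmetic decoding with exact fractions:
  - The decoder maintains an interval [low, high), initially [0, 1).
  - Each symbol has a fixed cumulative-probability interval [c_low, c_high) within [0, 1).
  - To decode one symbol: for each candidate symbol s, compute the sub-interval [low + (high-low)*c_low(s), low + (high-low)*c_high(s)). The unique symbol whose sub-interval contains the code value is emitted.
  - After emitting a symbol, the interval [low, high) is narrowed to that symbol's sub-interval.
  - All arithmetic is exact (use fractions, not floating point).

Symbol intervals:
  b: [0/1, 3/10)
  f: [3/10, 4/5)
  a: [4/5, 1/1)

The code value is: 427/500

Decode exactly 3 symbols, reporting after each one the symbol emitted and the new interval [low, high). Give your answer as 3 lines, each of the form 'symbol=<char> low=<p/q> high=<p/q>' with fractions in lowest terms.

Step 1: interval [0/1, 1/1), width = 1/1 - 0/1 = 1/1
  'b': [0/1 + 1/1*0/1, 0/1 + 1/1*3/10) = [0/1, 3/10)
  'f': [0/1 + 1/1*3/10, 0/1 + 1/1*4/5) = [3/10, 4/5)
  'a': [0/1 + 1/1*4/5, 0/1 + 1/1*1/1) = [4/5, 1/1) <- contains code 427/500
  emit 'a', narrow to [4/5, 1/1)
Step 2: interval [4/5, 1/1), width = 1/1 - 4/5 = 1/5
  'b': [4/5 + 1/5*0/1, 4/5 + 1/5*3/10) = [4/5, 43/50) <- contains code 427/500
  'f': [4/5 + 1/5*3/10, 4/5 + 1/5*4/5) = [43/50, 24/25)
  'a': [4/5 + 1/5*4/5, 4/5 + 1/5*1/1) = [24/25, 1/1)
  emit 'b', narrow to [4/5, 43/50)
Step 3: interval [4/5, 43/50), width = 43/50 - 4/5 = 3/50
  'b': [4/5 + 3/50*0/1, 4/5 + 3/50*3/10) = [4/5, 409/500)
  'f': [4/5 + 3/50*3/10, 4/5 + 3/50*4/5) = [409/500, 106/125)
  'a': [4/5 + 3/50*4/5, 4/5 + 3/50*1/1) = [106/125, 43/50) <- contains code 427/500
  emit 'a', narrow to [106/125, 43/50)

Answer: symbol=a low=4/5 high=1/1
symbol=b low=4/5 high=43/50
symbol=a low=106/125 high=43/50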